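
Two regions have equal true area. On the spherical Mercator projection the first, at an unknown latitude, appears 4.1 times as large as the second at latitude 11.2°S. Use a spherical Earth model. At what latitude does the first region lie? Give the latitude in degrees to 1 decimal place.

For equal true areas on Mercator, apparent areas scale as sec²φ, so the ratio is cos²φ₂ / cos²φ₁.
cos²φ₂ / cos²φ₁ = 4.1  ⇒  cos φ₁ = cos 11.2° / √4.1 = 0.9810/2.025 = 0.4845.
φ₁ = arccos(0.4845) ≈ 61.0°.

61.0°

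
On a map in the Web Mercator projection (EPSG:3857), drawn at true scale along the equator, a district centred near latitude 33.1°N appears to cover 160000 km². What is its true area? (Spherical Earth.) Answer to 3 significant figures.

112000 km²

For Mercator, h = k = sec φ (a conformal cylindrical projection has a single point scale, 1/cos φ).
Areal scale = k² = sec²φ = 1/cos²(33.1°) = 1/0.8377² = 1.425.
True area = apparent / (areal scale) = 160000 / 1.425 ≈ 112000 km².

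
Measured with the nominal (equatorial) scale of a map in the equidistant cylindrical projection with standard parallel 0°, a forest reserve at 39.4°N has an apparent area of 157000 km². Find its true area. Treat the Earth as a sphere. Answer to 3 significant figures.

121000 km²

Plate carrée maps x = Rλ, y = Rφ. The meridian scale is h = 1 and the parallel scale is k = 1/cos φ = sec φ.
Areal scale = h·k = 1 × sec φ; at 39.4°, h = 1.000, k = 1.294, so h·k = 1.294.
True area = apparent / (areal scale) = 157000 / 1.294 ≈ 121000 km².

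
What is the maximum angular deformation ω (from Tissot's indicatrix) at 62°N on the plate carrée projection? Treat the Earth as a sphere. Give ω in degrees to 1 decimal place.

For the equirectangular projection with φ₀ = 0 (plate carrée), h = 1 along meridians and k = sec φ along parallels.
At 62°: h = 1.000, k = 2.130; principal scales a = 2.130, b = 1.000.
sin(ω/2) = (a − b)/(a + b) = 1.130/3.130 = 0.3610, so ω = 2 arcsin(0.3610) ≈ 42.3°.

42.3°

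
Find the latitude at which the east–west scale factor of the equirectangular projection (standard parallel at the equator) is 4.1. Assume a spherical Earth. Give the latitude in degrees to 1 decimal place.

Plate carrée: h = 1, k = sec φ along parallels.
sec φ = 4.1  ⇒  cos φ = 0.2439  ⇒  φ ≈ 75.9°.

75.9°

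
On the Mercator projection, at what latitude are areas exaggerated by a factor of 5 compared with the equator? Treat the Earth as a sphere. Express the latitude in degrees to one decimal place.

63.4°

Mercator areal scale is sec²φ.
sec²φ = 5  ⇒  cos²φ = 0.2000  ⇒  cos φ = 0.4472.
φ = arccos(0.4472) ≈ 63.4°.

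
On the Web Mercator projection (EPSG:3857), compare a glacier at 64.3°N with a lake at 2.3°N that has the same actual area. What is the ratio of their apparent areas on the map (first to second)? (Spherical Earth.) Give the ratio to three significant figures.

5.31

Mercator is conformal with k = sec φ, so areal scale = k² = sec²φ.
At 64.3°: sec²(64.3°) = 1/0.4337² = 5.317.
At 2.3°: sec²(2.3°) = 1/0.9992² = 1.002.
Ratio = 5.317/1.002 = cos²(2.3°)/cos²(64.3°) ≈ 5.31.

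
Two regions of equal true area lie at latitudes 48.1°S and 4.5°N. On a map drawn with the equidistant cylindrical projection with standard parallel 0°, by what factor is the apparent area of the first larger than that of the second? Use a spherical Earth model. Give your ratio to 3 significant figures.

In the plate carrée (x = Rλ, y = Rφ), meridians are true-scale (h = 1) and parallels are stretched by k = sec φ.
Areal scale at 48.1°: h·k = 1.000 × 1.497 = 1.497.
Areal scale at 4.5°: h·k = 1.000 × 1.003 = 1.003.
Ratio = 1.497/1.003 ≈ 1.49.

1.49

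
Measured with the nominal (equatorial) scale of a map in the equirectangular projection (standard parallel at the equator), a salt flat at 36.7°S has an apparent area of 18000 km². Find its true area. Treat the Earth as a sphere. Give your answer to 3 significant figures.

14400 km²

In the plate carrée (x = Rλ, y = Rφ), meridians are true-scale (h = 1) and parallels are stretched by k = sec φ.
Areal scale = h·k = 1 × sec φ; at 36.7°, h = 1.000, k = 1.247, so h·k = 1.247.
True area = apparent / (areal scale) = 18000 / 1.247 ≈ 14400 km².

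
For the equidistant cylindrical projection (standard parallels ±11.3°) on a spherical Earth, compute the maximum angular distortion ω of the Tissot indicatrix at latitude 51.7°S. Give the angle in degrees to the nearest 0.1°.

26.1°

With standard parallel φ₀ = 11.3°, the equirectangular projection gives x = Rλ cos φ₀, y = Rφ, so h = 1 and k = cos 11.3° / cos φ.
At 51.7°: h = 1.000, k = 1.582; principal scales a = 1.582, b = 1.000.
sin(ω/2) = (a − b)/(a + b) = 0.5822/2.582 = 0.2255, so ω = 2 arcsin(0.2255) ≈ 26.1°.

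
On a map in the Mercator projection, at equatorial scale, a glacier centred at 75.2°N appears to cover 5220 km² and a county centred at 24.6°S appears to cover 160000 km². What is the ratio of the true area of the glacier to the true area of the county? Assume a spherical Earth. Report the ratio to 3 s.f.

0.00258

Since Mercator area scale is 1/cos²φ, the true area equals the apparent area multiplied by cos²φ.
True area of glacier: 5220 × cos²(75.2°) = 5220 × 0.06525 = 340.6 km².
True area of county: 160000 × cos²(24.6°) = 160000 × 0.8267 = 132300 km².
Ratio = 340.6 / 132300 ≈ 0.00258.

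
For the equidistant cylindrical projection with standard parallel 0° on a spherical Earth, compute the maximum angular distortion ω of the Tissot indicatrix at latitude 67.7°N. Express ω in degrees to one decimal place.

Plate carrée maps x = Rλ, y = Rφ. The meridian scale is h = 1 and the parallel scale is k = 1/cos φ = sec φ.
At 67.7°: h = 1.000, k = 2.635; principal scales a = 2.635, b = 1.000.
sin(ω/2) = (a − b)/(a + b) = 1.635/3.635 = 0.4498, so ω = 2 arcsin(0.4498) ≈ 53.5°.

53.5°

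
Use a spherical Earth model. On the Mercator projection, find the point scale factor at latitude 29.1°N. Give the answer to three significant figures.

1.14

Mercator is conformal, so the point scale is isotropic: h = k = sec φ = 1/cos φ.
k = 1/cos 29.1° = 1/0.8738 = 1.144.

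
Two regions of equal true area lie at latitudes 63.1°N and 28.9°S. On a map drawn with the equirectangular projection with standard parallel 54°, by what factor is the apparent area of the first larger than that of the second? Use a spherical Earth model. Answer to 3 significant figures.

The equidistant cylindrical projection with φ₀ = 54° has h = 1 (meridians true) and k = cos φ₀ / cos φ along parallels.
Areal scale at 63.1°: h·k = 1.000 × 1.299 = 1.299.
Areal scale at 28.9°: h·k = 1.000 × 0.6714 = 0.6714.
Ratio = 1.299/0.6714 ≈ 1.94.

1.94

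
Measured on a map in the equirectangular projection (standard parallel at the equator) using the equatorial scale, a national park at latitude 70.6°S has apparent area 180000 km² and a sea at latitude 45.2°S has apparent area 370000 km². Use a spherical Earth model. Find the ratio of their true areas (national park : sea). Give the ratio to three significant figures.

Plate carrée has h = 1 and k = sec φ, giving areal scale sec φ; true area = (apparent area) · cos φ.
True area of national park: 180000 × cos(70.6°) = 180000 × 0.3322 = 59790 km².
True area of sea: 370000 × cos(45.2°) = 370000 × 0.7046 = 260700 km².
Ratio = 59790 / 260700 ≈ 0.229.

0.229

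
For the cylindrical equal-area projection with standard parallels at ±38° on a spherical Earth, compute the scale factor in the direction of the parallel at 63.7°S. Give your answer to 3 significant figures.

A cylindrical equal-area projection with standard parallel φ₀ has meridian scale h = cos φ / cos φ₀ and parallel scale k = cos φ₀ / cos φ (so areas are preserved, h·k = 1).
k = cos 38° / cos 63.7° = 0.7880/0.4431 = 1.779.

1.78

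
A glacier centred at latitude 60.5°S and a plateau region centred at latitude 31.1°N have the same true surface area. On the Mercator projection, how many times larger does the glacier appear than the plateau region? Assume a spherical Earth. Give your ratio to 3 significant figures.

Mercator areal scale is sec²φ.
At 60.5°: sec²(60.5°) = 1/0.4924² = 4.124.
At 31.1°: sec²(31.1°) = 1/0.8563² = 1.364.
Ratio = 4.124/1.364 = cos²(31.1°)/cos²(60.5°) ≈ 3.02.

3.02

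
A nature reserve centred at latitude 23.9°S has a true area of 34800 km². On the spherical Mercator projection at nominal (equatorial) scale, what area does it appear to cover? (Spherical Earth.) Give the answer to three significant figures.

Mercator is conformal, so the point scale is isotropic: h = k = sec φ = 1/cos φ.
Areal scale = k² = sec²φ = 1/cos²(23.9°) = 1/0.9143² = 1.196.
Apparent area = 34800 × 1.196 ≈ 41600 km².

41600 km²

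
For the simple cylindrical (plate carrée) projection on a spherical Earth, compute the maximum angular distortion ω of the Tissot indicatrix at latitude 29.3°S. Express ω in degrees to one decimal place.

In the plate carrée (x = Rλ, y = Rφ), meridians are true-scale (h = 1) and parallels are stretched by k = sec φ.
At 29.3°: h = 1.000, k = 1.147; principal scales a = 1.147, b = 1.000.
sin(ω/2) = (a − b)/(a + b) = 0.1467/2.147 = 0.06834, so ω = 2 arcsin(0.06834) ≈ 7.8°.

7.8°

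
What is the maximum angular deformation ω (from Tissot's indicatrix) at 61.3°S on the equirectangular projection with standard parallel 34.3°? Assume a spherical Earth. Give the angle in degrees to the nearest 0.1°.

30.7°

With standard parallel φ₀ = 34.3°, the equirectangular projection gives x = Rλ cos φ₀, y = Rφ, so h = 1 and k = cos 34.3° / cos φ.
At 61.3°: h = 1.000, k = 1.720; principal scales a = 1.720, b = 1.000.
sin(ω/2) = (a − b)/(a + b) = 0.7202/2.720 = 0.2648, so ω = 2 arcsin(0.2648) ≈ 30.7°.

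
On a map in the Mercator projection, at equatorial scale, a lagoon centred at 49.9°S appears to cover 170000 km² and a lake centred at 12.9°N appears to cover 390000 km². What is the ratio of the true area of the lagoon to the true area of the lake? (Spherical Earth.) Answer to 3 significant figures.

On Mercator the areal scale is sec²φ, so true area = apparent × cos²φ.
True area of lagoon: 170000 × cos²(49.9°) = 170000 × 0.4149 = 70530 km².
True area of lake: 390000 × cos²(12.9°) = 390000 × 0.9502 = 370600 km².
Ratio = 70530 / 370600 ≈ 0.190.

0.190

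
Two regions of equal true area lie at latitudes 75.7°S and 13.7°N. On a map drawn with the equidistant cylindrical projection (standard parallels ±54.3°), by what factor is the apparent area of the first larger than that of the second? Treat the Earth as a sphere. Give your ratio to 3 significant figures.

The equidistant cylindrical projection with φ₀ = 54.3° has h = 1 (meridians true) and k = cos φ₀ / cos φ along parallels.
Areal scale at 75.7°: h·k = 1.000 × 2.363 = 2.363.
Areal scale at 13.7°: h·k = 1.000 × 0.6006 = 0.6006.
Ratio = 2.363/0.6006 ≈ 3.93.

3.93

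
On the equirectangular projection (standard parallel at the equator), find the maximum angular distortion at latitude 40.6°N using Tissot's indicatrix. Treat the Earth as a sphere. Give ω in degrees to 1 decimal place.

In the plate carrée (x = Rλ, y = Rφ), meridians are true-scale (h = 1) and parallels are stretched by k = sec φ.
At 40.6°: h = 1.000, k = 1.317; principal scales a = 1.317, b = 1.000.
sin(ω/2) = (a − b)/(a + b) = 0.3171/2.317 = 0.1368, so ω = 2 arcsin(0.1368) ≈ 15.7°.

15.7°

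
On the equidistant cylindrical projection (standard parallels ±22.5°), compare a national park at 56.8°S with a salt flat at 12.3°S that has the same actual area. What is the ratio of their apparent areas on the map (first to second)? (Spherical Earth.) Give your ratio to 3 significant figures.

In the equirectangular projection with standard parallel φ₀ = 22.5° (x = Rλ cos φ₀, y = Rφ), meridians are true-scale (h = 1) and the parallel scale is k = cos φ₀ / cos φ.
Areal scale at 56.8°: h·k = 1.000 × 1.687 = 1.687.
Areal scale at 12.3°: h·k = 1.000 × 0.9456 = 0.9456.
Ratio = 1.687/0.9456 ≈ 1.78.

1.78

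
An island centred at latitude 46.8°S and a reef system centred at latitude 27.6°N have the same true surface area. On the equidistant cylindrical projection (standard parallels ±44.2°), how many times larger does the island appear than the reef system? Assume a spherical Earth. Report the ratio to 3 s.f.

1.29

With standard parallel φ₀ = 44.2°, the equirectangular projection gives x = Rλ cos φ₀, y = Rφ, so h = 1 and k = cos 44.2° / cos φ.
Areal scale at 46.8°: h·k = 1.000 × 1.047 = 1.047.
Areal scale at 27.6°: h·k = 1.000 × 0.8090 = 0.8090.
Ratio = 1.047/0.8090 ≈ 1.29.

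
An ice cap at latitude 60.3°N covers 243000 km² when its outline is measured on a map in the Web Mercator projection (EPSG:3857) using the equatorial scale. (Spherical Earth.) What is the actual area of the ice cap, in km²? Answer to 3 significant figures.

59700 km²

The Mercator projection is conformal; its linear scale factor is the same in every direction and equals sec φ = 1/cos φ.
Areal scale = k² = sec²φ = 1/cos²(60.3°) = 1/0.4955² = 4.074.
True area = apparent / (areal scale) = 243000 / 4.074 ≈ 59700 km².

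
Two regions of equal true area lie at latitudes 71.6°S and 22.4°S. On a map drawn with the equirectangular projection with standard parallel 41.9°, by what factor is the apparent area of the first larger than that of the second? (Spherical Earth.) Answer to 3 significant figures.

2.93

The equidistant cylindrical projection with φ₀ = 41.9° has h = 1 (meridians true) and k = cos φ₀ / cos φ along parallels.
Areal scale at 71.6°: h·k = 1.000 × 2.358 = 2.358.
Areal scale at 22.4°: h·k = 1.000 × 0.8051 = 0.8051.
Ratio = 2.358/0.8051 ≈ 2.93.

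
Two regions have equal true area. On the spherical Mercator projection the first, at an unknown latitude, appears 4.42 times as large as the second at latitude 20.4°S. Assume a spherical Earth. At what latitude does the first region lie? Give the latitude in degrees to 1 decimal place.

For equal true areas on Mercator, apparent areas scale as sec²φ, so the ratio is cos²φ₂ / cos²φ₁.
cos²φ₂ / cos²φ₁ = 4.42  ⇒  cos φ₁ = cos 20.4° / √4.42 = 0.9373/2.102 = 0.4458.
φ₁ = arccos(0.4458) ≈ 63.5°.

63.5°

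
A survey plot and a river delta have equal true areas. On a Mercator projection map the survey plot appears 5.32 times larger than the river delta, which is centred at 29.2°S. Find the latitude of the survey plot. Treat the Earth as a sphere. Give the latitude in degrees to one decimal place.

Mercator areal scale is sec²φ, so apparent-area ratio = sec²φ₁ / sec²φ₂ = cos²φ₂ / cos²φ₁.
cos²φ₂ / cos²φ₁ = 5.32  ⇒  cos φ₁ = cos 29.2° / √5.32 = 0.8729/2.307 = 0.3785.
φ₁ = arccos(0.3785) ≈ 67.8°.

67.8°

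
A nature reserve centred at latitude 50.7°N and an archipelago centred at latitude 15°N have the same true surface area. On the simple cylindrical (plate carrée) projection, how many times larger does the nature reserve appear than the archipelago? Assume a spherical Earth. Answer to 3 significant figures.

In the plate carrée (x = Rλ, y = Rφ), meridians are true-scale (h = 1) and parallels are stretched by k = sec φ.
Areal scale at 50.7°: h·k = 1.000 × 1.579 = 1.579.
Areal scale at 15°: h·k = 1.000 × 1.035 = 1.035.
Ratio = 1.579/1.035 ≈ 1.53.

1.53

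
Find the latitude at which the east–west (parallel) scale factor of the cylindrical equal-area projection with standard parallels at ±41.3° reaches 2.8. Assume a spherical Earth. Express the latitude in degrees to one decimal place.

74.4°

A cylindrical equal-area projection with standard parallel φ₀ has meridian scale h = cos φ / cos φ₀ and parallel scale k = cos φ₀ / cos φ (so areas are preserved, h·k = 1).
k = cos φ₀ / cos φ = 2.8  ⇒  cos φ = cos 41.3° / 2.8 = 0.2683.
φ = arccos(0.2683) ≈ 74.4°.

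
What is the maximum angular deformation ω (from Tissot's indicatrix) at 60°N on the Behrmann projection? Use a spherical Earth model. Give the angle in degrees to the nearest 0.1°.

60.0°

Behrmann is a cylindrical equal-area projection with standard parallels at ±30°. Cylindrical equal-area (φ₀ = 30°): h = cos φ / cos 30° along meridians, k = cos 30° / cos φ along parallels; h·k = 1.
At 60°: h = 0.5774, k = 1.732; principal scales a = 1.732, b = 0.5774.
sin(ω/2) = (a − b)/(a + b) = 1.155/2.309 = 0.5000, so ω = 2 arcsin(0.5000) ≈ 60.0°.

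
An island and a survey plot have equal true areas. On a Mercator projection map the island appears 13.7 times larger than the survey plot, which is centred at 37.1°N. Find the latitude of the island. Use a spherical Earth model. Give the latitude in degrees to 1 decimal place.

For equal true areas on Mercator, apparent areas scale as sec²φ, so the ratio is cos²φ₂ / cos²φ₁.
cos²φ₂ / cos²φ₁ = 13.7  ⇒  cos φ₁ = cos 37.1° / √13.7 = 0.7976/3.701 = 0.2155.
φ₁ = arccos(0.2155) ≈ 77.6°.

77.6°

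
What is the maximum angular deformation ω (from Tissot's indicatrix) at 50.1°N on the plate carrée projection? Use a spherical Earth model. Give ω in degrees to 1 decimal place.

Plate carrée maps x = Rλ, y = Rφ. The meridian scale is h = 1 and the parallel scale is k = 1/cos φ = sec φ.
At 50.1°: h = 1.000, k = 1.559; principal scales a = 1.559, b = 1.000.
sin(ω/2) = (a − b)/(a + b) = 0.5590/2.559 = 0.2184, so ω = 2 arcsin(0.2184) ≈ 25.2°.

25.2°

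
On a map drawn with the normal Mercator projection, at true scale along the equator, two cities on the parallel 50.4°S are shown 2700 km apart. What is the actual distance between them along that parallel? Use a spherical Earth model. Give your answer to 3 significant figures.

1720 km

Mercator is conformal, so the point scale is isotropic: h = k = sec φ = 1/cos φ.
Along the parallel at 50.4°, map distances are exaggerated by k = sec 50.4° = 1.569.
True distance = 2700 / 1.569 = 2700 × cos 50.4° ≈ 1720 km.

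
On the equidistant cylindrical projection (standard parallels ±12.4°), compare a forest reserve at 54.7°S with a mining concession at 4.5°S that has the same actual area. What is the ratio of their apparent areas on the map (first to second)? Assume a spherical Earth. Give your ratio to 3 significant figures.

With standard parallel φ₀ = 12.4°, the equirectangular projection gives x = Rλ cos φ₀, y = Rφ, so h = 1 and k = cos 12.4° / cos φ.
Areal scale at 54.7°: h·k = 1.000 × 1.690 = 1.690.
Areal scale at 4.5°: h·k = 1.000 × 0.9797 = 0.9797.
Ratio = 1.690/0.9797 ≈ 1.73.

1.73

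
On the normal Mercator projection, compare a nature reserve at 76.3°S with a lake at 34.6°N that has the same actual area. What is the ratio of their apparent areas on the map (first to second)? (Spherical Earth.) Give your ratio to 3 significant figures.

12.1

Mercator is conformal with k = sec φ, so areal scale = k² = sec²φ.
At 76.3°: sec²(76.3°) = 1/0.2368² = 17.83.
At 34.6°: sec²(34.6°) = 1/0.8231² = 1.476.
Ratio = 17.83/1.476 = cos²(34.6°)/cos²(76.3°) ≈ 12.1.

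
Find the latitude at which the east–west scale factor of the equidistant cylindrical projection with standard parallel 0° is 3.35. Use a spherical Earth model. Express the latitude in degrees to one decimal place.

Plate carrée: h = 1, k = sec φ along parallels.
sec φ = 3.35  ⇒  cos φ = 0.2985  ⇒  φ ≈ 72.6°.

72.6°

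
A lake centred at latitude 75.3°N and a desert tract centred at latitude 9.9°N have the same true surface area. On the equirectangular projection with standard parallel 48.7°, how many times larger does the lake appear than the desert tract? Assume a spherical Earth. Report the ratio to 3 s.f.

3.88

The equidistant cylindrical projection with φ₀ = 48.7° has h = 1 (meridians true) and k = cos φ₀ / cos φ along parallels.
Areal scale at 75.3°: h·k = 1.000 × 2.601 = 2.601.
Areal scale at 9.9°: h·k = 1.000 × 0.6700 = 0.6700.
Ratio = 2.601/0.6700 ≈ 3.88.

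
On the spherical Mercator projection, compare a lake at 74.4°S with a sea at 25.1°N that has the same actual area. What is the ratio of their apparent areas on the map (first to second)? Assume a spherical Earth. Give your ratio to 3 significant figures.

On Mercator, area is exaggerated by sec²φ = 1/cos²φ.
At 74.4°: sec²(74.4°) = 1/0.2689² = 13.83.
At 25.1°: sec²(25.1°) = 1/0.9056² = 1.219.
Ratio = 13.83/1.219 = cos²(25.1°)/cos²(74.4°) ≈ 11.3.

11.3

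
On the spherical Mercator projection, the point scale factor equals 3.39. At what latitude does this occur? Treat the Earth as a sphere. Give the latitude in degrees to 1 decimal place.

72.8°

Mercator scale is k = sec φ = 1/cos φ.
1/cos φ = 3.39  ⇒  cos φ = 0.2950  ⇒  φ = arccos(0.2950) ≈ 72.8°.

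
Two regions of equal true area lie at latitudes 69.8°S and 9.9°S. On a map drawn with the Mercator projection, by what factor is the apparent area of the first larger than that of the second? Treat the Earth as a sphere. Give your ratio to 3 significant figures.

Mercator is conformal with k = sec φ, so areal scale = k² = sec²φ.
At 69.8°: sec²(69.8°) = 1/0.3453² = 8.387.
At 9.9°: sec²(9.9°) = 1/0.9851² = 1.030.
Ratio = 8.387/1.030 = cos²(9.9°)/cos²(69.8°) ≈ 8.14.

8.14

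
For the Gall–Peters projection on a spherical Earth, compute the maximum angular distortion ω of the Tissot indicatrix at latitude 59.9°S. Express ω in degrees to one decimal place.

Gall–Peters is a cylindrical equal-area projection with standard parallels at ±45°. For cylindrical equal-area with standard parallel φ₀, h = cos φ / cos φ₀ and k = cos φ₀ / cos φ, so h·k = 1.
At 59.9°: h = 0.7092, k = 1.410; principal scales a = 1.410, b = 0.7092.
sin(ω/2) = (a − b)/(a + b) = 0.7007/2.119 = 0.3306, so ω = 2 arcsin(0.3306) ≈ 38.6°.

38.6°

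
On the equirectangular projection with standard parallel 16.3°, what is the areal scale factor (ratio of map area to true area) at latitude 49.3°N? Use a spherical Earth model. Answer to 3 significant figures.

1.47

The equidistant cylindrical projection with φ₀ = 16.3° has h = 1 (meridians true) and k = cos φ₀ / cos φ along parallels.
Areal scale = h·k = 1 × cos φ₀ / cos φ; at 49.3°, h = 1.000, k = 1.472, so h·k = 1.472.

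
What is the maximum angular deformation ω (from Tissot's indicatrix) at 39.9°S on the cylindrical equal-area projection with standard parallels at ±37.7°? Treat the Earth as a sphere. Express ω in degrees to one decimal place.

A cylindrical equal-area projection with standard parallel φ₀ has meridian scale h = cos φ / cos φ₀ and parallel scale k = cos φ₀ / cos φ (so areas are preserved, h·k = 1).
At 39.9°: h = 0.9696, k = 1.031; principal scales a = 1.031, b = 0.9696.
sin(ω/2) = (a − b)/(a + b) = 0.06177/2.001 = 0.03087, so ω = 2 arcsin(0.03087) ≈ 3.5°.

3.5°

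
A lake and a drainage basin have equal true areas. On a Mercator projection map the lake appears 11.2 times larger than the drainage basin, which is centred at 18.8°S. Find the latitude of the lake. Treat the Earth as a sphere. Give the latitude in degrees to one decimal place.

73.6°

Mercator areal scale is sec²φ, so apparent-area ratio = sec²φ₁ / sec²φ₂ = cos²φ₂ / cos²φ₁.
cos²φ₂ / cos²φ₁ = 11.2  ⇒  cos φ₁ = cos 18.8° / √11.2 = 0.9466/3.347 = 0.2829.
φ₁ = arccos(0.2829) ≈ 73.6°.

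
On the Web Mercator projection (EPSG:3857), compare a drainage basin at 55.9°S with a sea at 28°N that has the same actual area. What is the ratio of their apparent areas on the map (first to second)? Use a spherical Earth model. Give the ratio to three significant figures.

On Mercator, area is exaggerated by sec²φ = 1/cos²φ.
At 55.9°: sec²(55.9°) = 1/0.5606² = 3.182.
At 28°: sec²(28°) = 1/0.8829² = 1.283.
Ratio = 3.182/1.283 = cos²(28°)/cos²(55.9°) ≈ 2.48.

2.48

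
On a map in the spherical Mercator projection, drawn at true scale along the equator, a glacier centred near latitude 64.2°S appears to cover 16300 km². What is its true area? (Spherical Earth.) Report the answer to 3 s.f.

For Mercator, h = k = sec φ (a conformal cylindrical projection has a single point scale, 1/cos φ).
Areal scale = k² = sec²φ = 1/cos²(64.2°) = 1/0.4352² = 5.279.
True area = apparent / (areal scale) = 16300 / 5.279 ≈ 3090 km².

3090 km²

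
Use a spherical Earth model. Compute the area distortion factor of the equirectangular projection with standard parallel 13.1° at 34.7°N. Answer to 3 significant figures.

In the equirectangular projection with standard parallel φ₀ = 13.1° (x = Rλ cos φ₀, y = Rφ), meridians are true-scale (h = 1) and the parallel scale is k = cos φ₀ / cos φ.
Areal scale = h·k = 1 × cos φ₀ / cos φ; at 34.7°, h = 1.000, k = 1.185, so h·k = 1.185.

1.18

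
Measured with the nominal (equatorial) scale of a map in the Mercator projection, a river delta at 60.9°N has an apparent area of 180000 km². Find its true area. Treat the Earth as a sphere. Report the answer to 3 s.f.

42600 km²

For Mercator, h = k = sec φ (a conformal cylindrical projection has a single point scale, 1/cos φ).
Areal scale = k² = sec²φ = 1/cos²(60.9°) = 1/0.4863² = 4.228.
True area = apparent / (areal scale) = 180000 / 4.228 ≈ 42600 km².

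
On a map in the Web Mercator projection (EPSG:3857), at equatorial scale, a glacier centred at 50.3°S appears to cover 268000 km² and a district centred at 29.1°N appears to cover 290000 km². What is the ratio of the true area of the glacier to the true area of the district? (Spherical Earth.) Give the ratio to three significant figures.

0.494

Mercator's areal exaggeration is sec²φ; hence true area = (apparent area) · cos²φ.
True area of glacier: 268000 × cos²(50.3°) = 268000 × 0.4080 = 109400 km².
True area of district: 290000 × cos²(29.1°) = 290000 × 0.7635 = 221400 km².
Ratio = 109400 / 221400 ≈ 0.494.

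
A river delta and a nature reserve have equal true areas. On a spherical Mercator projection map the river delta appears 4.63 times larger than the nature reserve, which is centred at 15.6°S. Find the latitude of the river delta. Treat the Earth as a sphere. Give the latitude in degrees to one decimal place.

For equal true areas on Mercator, apparent areas scale as sec²φ, so the ratio is cos²φ₂ / cos²φ₁.
cos²φ₂ / cos²φ₁ = 4.63  ⇒  cos φ₁ = cos 15.6° / √4.63 = 0.9632/2.152 = 0.4476.
φ₁ = arccos(0.4476) ≈ 63.4°.

63.4°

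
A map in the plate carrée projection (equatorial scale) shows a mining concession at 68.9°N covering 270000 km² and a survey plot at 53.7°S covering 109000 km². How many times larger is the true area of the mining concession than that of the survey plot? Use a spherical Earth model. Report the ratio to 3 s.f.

1.51

On the plate carrée, areal scale = h·k = 1 × sec φ, so true area = apparent × cos φ.
True area of mining concession: 270000 × cos(68.9°) = 270000 × 0.3600 = 97200 km².
True area of survey plot: 109000 × cos(53.7°) = 109000 × 0.5920 = 64530 km².
Ratio = 97200 / 64530 ≈ 1.51.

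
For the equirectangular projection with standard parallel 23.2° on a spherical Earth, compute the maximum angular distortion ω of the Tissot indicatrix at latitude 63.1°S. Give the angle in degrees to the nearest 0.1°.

In the equirectangular projection with standard parallel φ₀ = 23.2° (x = Rλ cos φ₀, y = Rφ), meridians are true-scale (h = 1) and the parallel scale is k = cos φ₀ / cos φ.
At 63.1°: h = 1.000, k = 2.032; principal scales a = 2.032, b = 1.000.
sin(ω/2) = (a − b)/(a + b) = 1.032/3.032 = 0.3403, so ω = 2 arcsin(0.3403) ≈ 39.8°.

39.8°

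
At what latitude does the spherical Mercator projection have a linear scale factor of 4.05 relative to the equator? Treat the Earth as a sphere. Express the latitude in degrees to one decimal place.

Mercator scale is k = sec φ = 1/cos φ.
1/cos φ = 4.05  ⇒  cos φ = 0.2469  ⇒  φ = arccos(0.2469) ≈ 75.7°.

75.7°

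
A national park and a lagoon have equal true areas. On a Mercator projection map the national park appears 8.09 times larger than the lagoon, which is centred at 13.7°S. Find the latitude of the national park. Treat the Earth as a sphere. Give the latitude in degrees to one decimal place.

For equal true areas on Mercator, apparent areas scale as sec²φ, so the ratio is cos²φ₂ / cos²φ₁.
cos²φ₂ / cos²φ₁ = 8.09  ⇒  cos φ₁ = cos 13.7° / √8.09 = 0.9715/2.844 = 0.3416.
φ₁ = arccos(0.3416) ≈ 70.0°.

70.0°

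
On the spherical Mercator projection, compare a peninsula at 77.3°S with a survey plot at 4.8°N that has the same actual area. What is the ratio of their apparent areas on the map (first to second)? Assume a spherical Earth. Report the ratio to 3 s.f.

Mercator areal scale is sec²φ.
At 77.3°: sec²(77.3°) = 1/0.2198² = 20.69.
At 4.8°: sec²(4.8°) = 1/0.9965² = 1.007.
Ratio = 20.69/1.007 = cos²(4.8°)/cos²(77.3°) ≈ 20.5.

20.5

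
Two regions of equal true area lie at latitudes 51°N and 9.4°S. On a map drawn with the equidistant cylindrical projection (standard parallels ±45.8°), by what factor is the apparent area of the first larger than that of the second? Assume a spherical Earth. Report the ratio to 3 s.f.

The equidistant cylindrical projection with φ₀ = 45.8° has h = 1 (meridians true) and k = cos φ₀ / cos φ along parallels.
Areal scale at 51°: h·k = 1.000 × 1.108 = 1.108.
Areal scale at 9.4°: h·k = 1.000 × 0.7067 = 0.7067.
Ratio = 1.108/0.7067 ≈ 1.57.

1.57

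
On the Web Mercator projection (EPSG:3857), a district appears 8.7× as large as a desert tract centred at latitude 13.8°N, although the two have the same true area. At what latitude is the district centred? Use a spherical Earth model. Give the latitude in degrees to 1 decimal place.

Mercator areal scale is sec²φ, so apparent-area ratio = sec²φ₁ / sec²φ₂ = cos²φ₂ / cos²φ₁.
cos²φ₂ / cos²φ₁ = 8.7  ⇒  cos φ₁ = cos 13.8° / √8.7 = 0.9711/2.950 = 0.3292.
φ₁ = arccos(0.3292) ≈ 70.8°.

70.8°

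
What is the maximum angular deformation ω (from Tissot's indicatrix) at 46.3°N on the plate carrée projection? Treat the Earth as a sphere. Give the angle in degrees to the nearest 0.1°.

21.1°

In the plate carrée (x = Rλ, y = Rφ), meridians are true-scale (h = 1) and parallels are stretched by k = sec φ.
At 46.3°: h = 1.000, k = 1.447; principal scales a = 1.447, b = 1.000.
sin(ω/2) = (a − b)/(a + b) = 0.4474/2.447 = 0.1828, so ω = 2 arcsin(0.1828) ≈ 21.1°.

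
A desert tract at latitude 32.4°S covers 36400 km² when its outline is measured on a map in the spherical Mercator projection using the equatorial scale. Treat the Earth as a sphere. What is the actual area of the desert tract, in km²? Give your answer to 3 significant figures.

The Mercator projection is conformal; its linear scale factor is the same in every direction and equals sec φ = 1/cos φ.
Areal scale = k² = sec²φ = 1/cos²(32.4°) = 1/0.8443² = 1.403.
True area = apparent / (areal scale) = 36400 / 1.403 ≈ 25900 km².

25900 km²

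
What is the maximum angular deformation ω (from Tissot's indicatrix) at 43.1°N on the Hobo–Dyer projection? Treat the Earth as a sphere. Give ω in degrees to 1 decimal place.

9.5°

The Hobo–Dyer projection is cylindrical equal-area with φ₀ = 37.5°. Cylindrical equal-area (φ₀ = 37.5°): h = cos φ / cos 37.5° along meridians, k = cos 37.5° / cos φ along parallels; h·k = 1.
At 43.1°: h = 0.9203, k = 1.087; principal scales a = 1.087, b = 0.9203.
sin(ω/2) = (a − b)/(a + b) = 0.1662/2.007 = 0.08281, so ω = 2 arcsin(0.08281) ≈ 9.5°.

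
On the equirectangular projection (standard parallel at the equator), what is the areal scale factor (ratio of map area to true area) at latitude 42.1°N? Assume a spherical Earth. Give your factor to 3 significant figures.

Plate carrée maps x = Rλ, y = Rφ. The meridian scale is h = 1 and the parallel scale is k = 1/cos φ = sec φ.
Areal scale = h·k = 1 × sec φ; at 42.1°, h = 1.000, k = 1.348, so h·k = 1.348.

1.35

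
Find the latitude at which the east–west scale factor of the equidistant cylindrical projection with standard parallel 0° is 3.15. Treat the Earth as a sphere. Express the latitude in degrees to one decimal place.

Plate carrée: h = 1, k = sec φ along parallels.
sec φ = 3.15  ⇒  cos φ = 0.3175  ⇒  φ ≈ 71.5°.

71.5°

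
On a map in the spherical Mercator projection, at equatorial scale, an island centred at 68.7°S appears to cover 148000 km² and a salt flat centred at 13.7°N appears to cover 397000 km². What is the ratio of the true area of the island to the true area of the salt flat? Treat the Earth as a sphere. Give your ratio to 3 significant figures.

Mercator's areal exaggeration is sec²φ; hence true area = (apparent area) · cos²φ.
True area of island: 148000 × cos²(68.7°) = 148000 × 0.1320 = 19530 km².
True area of salt flat: 397000 × cos²(13.7°) = 397000 × 0.9439 = 374700 km².
Ratio = 19530 / 374700 ≈ 0.0521.

0.0521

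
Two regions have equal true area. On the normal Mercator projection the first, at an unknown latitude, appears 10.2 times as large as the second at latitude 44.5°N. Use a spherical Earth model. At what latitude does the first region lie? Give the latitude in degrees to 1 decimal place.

Mercator areal scale is sec²φ, so apparent-area ratio = sec²φ₁ / sec²φ₂ = cos²φ₂ / cos²φ₁.
cos²φ₂ / cos²φ₁ = 10.2  ⇒  cos φ₁ = cos 44.5° / √10.2 = 0.7133/3.194 = 0.2233.
φ₁ = arccos(0.2233) ≈ 77.1°.

77.1°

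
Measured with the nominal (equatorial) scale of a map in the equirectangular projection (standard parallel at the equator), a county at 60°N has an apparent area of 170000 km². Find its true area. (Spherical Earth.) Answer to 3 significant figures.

85000 km²

Plate carrée maps x = Rλ, y = Rφ. The meridian scale is h = 1 and the parallel scale is k = 1/cos φ = sec φ.
Areal scale = h·k = 1 × sec φ; at 60°, h = 1.000, k = 2.000, so h·k = 2.000.
True area = apparent / (areal scale) = 170000 / 2.000 ≈ 85000 km².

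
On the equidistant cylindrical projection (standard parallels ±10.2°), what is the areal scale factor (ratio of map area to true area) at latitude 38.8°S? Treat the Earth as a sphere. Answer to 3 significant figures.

1.26

The equidistant cylindrical projection with φ₀ = 10.2° has h = 1 (meridians true) and k = cos φ₀ / cos φ along parallels.
Areal scale = h·k = 1 × cos φ₀ / cos φ; at 38.8°, h = 1.000, k = 1.263, so h·k = 1.263.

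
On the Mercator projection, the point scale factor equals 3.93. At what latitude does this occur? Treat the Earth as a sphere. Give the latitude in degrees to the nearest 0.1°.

75.3°

Mercator scale is k = sec φ = 1/cos φ.
1/cos φ = 3.93  ⇒  cos φ = 0.2545  ⇒  φ = arccos(0.2545) ≈ 75.3°.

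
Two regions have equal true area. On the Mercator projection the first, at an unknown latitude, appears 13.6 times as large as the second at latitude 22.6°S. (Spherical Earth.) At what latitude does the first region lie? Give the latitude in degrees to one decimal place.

For equal true areas on Mercator, apparent areas scale as sec²φ, so the ratio is cos²φ₂ / cos²φ₁.
cos²φ₂ / cos²φ₁ = 13.6  ⇒  cos φ₁ = cos 22.6° / √13.6 = 0.9232/3.688 = 0.2503.
φ₁ = arccos(0.2503) ≈ 75.5°.

75.5°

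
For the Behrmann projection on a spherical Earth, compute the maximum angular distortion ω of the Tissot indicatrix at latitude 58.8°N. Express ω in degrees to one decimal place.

The Behrmann projection is cylindrical equal-area with φ₀ = 30°. For cylindrical equal-area with standard parallel φ₀, h = cos φ / cos φ₀ and k = cos φ₀ / cos φ, so h·k = 1.
At 58.8°: h = 0.5982, k = 1.672; principal scales a = 1.672, b = 0.5982.
sin(ω/2) = (a − b)/(a + b) = 1.074/2.270 = 0.4730, so ω = 2 arcsin(0.4730) ≈ 56.5°.

56.5°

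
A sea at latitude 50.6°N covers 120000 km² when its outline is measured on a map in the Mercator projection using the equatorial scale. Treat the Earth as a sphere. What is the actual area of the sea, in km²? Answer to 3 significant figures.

The Mercator projection is conformal; its linear scale factor is the same in every direction and equals sec φ = 1/cos φ.
Areal scale = k² = sec²φ = 1/cos²(50.6°) = 1/0.6347² = 2.482.
True area = apparent / (areal scale) = 120000 / 2.482 ≈ 48300 km².

48300 km²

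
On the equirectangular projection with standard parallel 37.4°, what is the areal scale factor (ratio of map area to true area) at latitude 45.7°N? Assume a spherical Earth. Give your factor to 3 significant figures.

With standard parallel φ₀ = 37.4°, the equirectangular projection gives x = Rλ cos φ₀, y = Rφ, so h = 1 and k = cos 37.4° / cos φ.
Areal scale = h·k = 1 × cos φ₀ / cos φ; at 45.7°, h = 1.000, k = 1.137, so h·k = 1.137.

1.14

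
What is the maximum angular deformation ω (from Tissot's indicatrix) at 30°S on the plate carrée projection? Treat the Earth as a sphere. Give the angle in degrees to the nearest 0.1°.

In the plate carrée (x = Rλ, y = Rφ), meridians are true-scale (h = 1) and parallels are stretched by k = sec φ.
At 30°: h = 1.000, k = 1.155; principal scales a = 1.155, b = 1.000.
sin(ω/2) = (a − b)/(a + b) = 0.1547/2.155 = 0.07180, so ω = 2 arcsin(0.07180) ≈ 8.2°.

8.2°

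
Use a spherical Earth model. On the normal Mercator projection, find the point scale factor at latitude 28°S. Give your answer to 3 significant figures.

For Mercator, h = k = sec φ (a conformal cylindrical projection has a single point scale, 1/cos φ).
k = 1/cos 28° = 1/0.8829 = 1.133.

1.13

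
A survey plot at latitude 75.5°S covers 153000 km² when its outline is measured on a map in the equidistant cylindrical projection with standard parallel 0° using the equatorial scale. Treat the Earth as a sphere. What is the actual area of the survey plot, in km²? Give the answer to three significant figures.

38300 km²

In the plate carrée (x = Rλ, y = Rφ), meridians are true-scale (h = 1) and parallels are stretched by k = sec φ.
Areal scale = h·k = 1 × sec φ; at 75.5°, h = 1.000, k = 3.994, so h·k = 3.994.
True area = apparent / (areal scale) = 153000 / 3.994 ≈ 38300 km².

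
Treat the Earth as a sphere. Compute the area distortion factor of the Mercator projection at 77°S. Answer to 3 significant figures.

19.8

For Mercator, h = k = sec φ (a conformal cylindrical projection has a single point scale, 1/cos φ).
Areal scale = k² = sec²φ = 1/cos²(77°) = 1/0.2250² = 19.76.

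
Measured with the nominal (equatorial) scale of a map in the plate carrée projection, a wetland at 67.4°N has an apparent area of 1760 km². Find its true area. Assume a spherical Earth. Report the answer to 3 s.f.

In the plate carrée (x = Rλ, y = Rφ), meridians are true-scale (h = 1) and parallels are stretched by k = sec φ.
Areal scale = h·k = 1 × sec φ; at 67.4°, h = 1.000, k = 2.602, so h·k = 2.602.
True area = apparent / (areal scale) = 1760 / 2.602 ≈ 676 km².

676 km²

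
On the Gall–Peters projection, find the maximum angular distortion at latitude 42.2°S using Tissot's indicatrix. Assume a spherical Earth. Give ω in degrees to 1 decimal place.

Gall–Peters is a cylindrical equal-area projection with standard parallels at ±45°. For cylindrical equal-area with standard parallel φ₀, h = cos φ / cos φ₀ and k = cos φ₀ / cos φ, so h·k = 1.
At 42.2°: h = 1.048, k = 0.9545; principal scales a = 1.048, b = 0.9545.
sin(ω/2) = (a − b)/(a + b) = 0.09314/2.002 = 0.04652, so ω = 2 arcsin(0.04652) ≈ 5.3°.

5.3°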